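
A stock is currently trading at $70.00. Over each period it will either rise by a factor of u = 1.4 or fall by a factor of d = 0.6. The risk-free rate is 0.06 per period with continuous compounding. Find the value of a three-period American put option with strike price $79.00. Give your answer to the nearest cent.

$19.10

Risk-neutral probability p = (e^0.06 − 0.6)/(1.4 − 0.6) = 0.4618/0.8000 = 0.5773
Terminal stock prices: S_uuu = 192.1, S_uud = 82.32, S_udd = 35.28, S_ddd = 15.12
Terminal payoffs (K − S): max(-113.1, 0) = 0, max(-3.32, 0) = 0, max(43.72, 0) = 43.72, max(63.88, 0) = 63.88
Node uu (S = 137.2): continuation = e^(−0.06)·[0.5773·0.0000 + 0.4227·0.0000] = 0.0000; exercise value = 0.0000 ≤ continuation, so V_uu = 0.0000
Node ud (S = 58.8): continuation = e^(−0.06)·[0.5773·0.0000 + 0.4227·43.7200] = 17.4044; exercise value = 20.2000 > continuation, so V_ud = 20.2000 (exercise)
Node dd (S = 25.2): continuation = e^(−0.06)·[0.5773·43.7200 + 0.4227·63.8800] = 49.1994; exercise value = 53.8000 > continuation, so V_dd = 53.8000 (exercise)
Node u (S = 98): continuation = e^(−0.06)·[0.5773·0.0000 + 0.4227·20.2000] = 8.0414; exercise value = 0.0000 ≤ continuation, so V_u = 8.0414
Node d (S = 42): continuation = e^(−0.06)·[0.5773·20.2000 + 0.4227·53.8000] = 32.3994; exercise value = 37.0000 > continuation, so V_d = 37.0000 (exercise)
Node 0 (S = 70): continuation = e^(−0.06)·[0.5773·8.0414 + 0.4227·37.0000] = 19.1012; exercise value = 9.0000 ≤ continuation, so V_0 = 19.1012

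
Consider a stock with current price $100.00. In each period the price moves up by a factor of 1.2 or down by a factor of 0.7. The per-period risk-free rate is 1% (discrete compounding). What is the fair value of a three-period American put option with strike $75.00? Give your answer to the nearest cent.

$6.50

Risk-neutral probability p = (1 + 0.01 − 0.7)/(1.2 − 0.7) = 0.3100/0.5000 = 0.6200
Terminal stock prices: S_uuu = 172.8, S_uud = 100.8, S_udd = 58.8, S_ddd = 34.3
Terminal payoffs (K − S): max(-97.8, 0) = 0, max(-25.8, 0) = 0, max(16.2, 0) = 16.2, max(40.7, 0) = 40.7
Node uu (S = 144): continuation = 1/1.01·[0.6200·0.0000 + 0.3800·0.0000] = 0.0000; exercise value = 0.0000 ≤ continuation, so V_uu = 0.0000
Node ud (S = 84): continuation = 1/1.01·[0.6200·0.0000 + 0.3800·16.2000] = 6.0950; exercise value = 0.0000 ≤ continuation, so V_ud = 6.0950
Node dd (S = 49): continuation = 1/1.01·[0.6200·16.2000 + 0.3800·40.7000] = 25.2574; exercise value = 26.0000 > continuation, so V_dd = 26.0000 (exercise)
Node u (S = 120): continuation = 1/1.01·[0.6200·0.0000 + 0.3800·6.0950] = 2.2932; exercise value = 0.0000 ≤ continuation, so V_u = 2.2932
Node d (S = 70): continuation = 1/1.01·[0.6200·6.0950 + 0.3800·26.0000] = 13.5237; exercise value = 5.0000 ≤ continuation, so V_d = 13.5237
Node 0 (S = 100): continuation = 1/1.01·[0.6200·2.2932 + 0.3800·13.5237] = 6.4958; exercise value = 0.0000 ≤ continuation, so V_0 = 6.4958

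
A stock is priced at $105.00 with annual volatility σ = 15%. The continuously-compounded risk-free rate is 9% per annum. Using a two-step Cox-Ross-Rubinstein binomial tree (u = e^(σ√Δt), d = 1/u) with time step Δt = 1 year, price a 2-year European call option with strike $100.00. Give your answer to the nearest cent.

CRR parameters: u = e^(σ√Δt) = e^(0.15·√1) = 1.1618, d = 1/u = 0.8607
Per-period rate: rΔt = 0.09·1 = 0.09, so R = e^0.09 = 1.0942
Risk-neutral probability p = (e^0.09 − 0.8607)/(1.1618 − 0.8607) = 0.2335/0.3011 = 0.7753
Terminal stock prices: S_uu = 141.7, S_ud = 105, S_dd = 77.79
Terminal payoffs (S − K): max(41.74, 0) = 41.74, max(5, 0) = 5, max(-22.21, 0) = 0
Node u (S = 122): V_u = e^(−0.09)·[0.7753·41.7352 + 0.2247·5.0000] = 30.5995
Node d (S = 90.37): V_d = e^(−0.09)·[0.7753·5.0000 + 0.2247·0.0000] = 3.5429
Node 0 (S = 105): V_0 = e^(−0.09)·[0.7753·30.5995 + 0.2247·3.5429] = 22.4097

$22.41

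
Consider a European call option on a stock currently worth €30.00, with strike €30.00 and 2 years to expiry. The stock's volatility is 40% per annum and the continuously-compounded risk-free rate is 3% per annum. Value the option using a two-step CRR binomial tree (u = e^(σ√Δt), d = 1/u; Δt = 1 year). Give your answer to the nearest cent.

€6.65

CRR parameters: u = e^(σ√Δt) = e^(0.4·√1) = 1.4918, d = 1/u = 0.6703
Per-period rate: rΔt = 0.03·1 = 0.03, so R = e^0.03 = 1.0305
Risk-neutral probability p = (e^0.03 − 0.6703)/(1.4918 − 0.6703) = 0.3601/0.8215 = 0.4384
Terminal stock prices: S_uu = 66.77, S_ud = 30, S_dd = 13.48
Terminal payoffs (S − K): max(36.77, 0) = 36.77, max(0, 0) = 0, max(-16.52, 0) = 0
Node u (S = 44.75): V_u = e^(−0.03)·[0.4384·36.7662 + 0.5616·0.0000] = 15.6414
Node d (S = 20.11): V_d = e^(−0.03)·[0.4384·0.0000 + 0.5616·0.0000] = 0.0000
Node 0 (S = 30): V_0 = e^(−0.03)·[0.4384·15.6414 + 0.5616·0.0000] = 6.6543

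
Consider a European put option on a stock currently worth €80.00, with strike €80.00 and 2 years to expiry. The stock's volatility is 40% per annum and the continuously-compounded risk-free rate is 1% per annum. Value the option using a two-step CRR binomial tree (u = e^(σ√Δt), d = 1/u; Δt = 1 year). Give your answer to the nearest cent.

€14.85

CRR parameters: u = e^(σ√Δt) = e^(0.4·√1) = 1.4918, d = 1/u = 0.6703
Per-period rate: rΔt = 0.01·1 = 0.01, so R = e^0.01 = 1.0101
Risk-neutral probability p = (e^0.01 − 0.6703)/(1.4918 − 0.6703) = 0.3397/0.8215 = 0.4135
Terminal stock prices: S_uu = 178, S_ud = 80, S_dd = 35.95
Terminal payoffs (K − S): max(-98.04, 0) = 0, max(0, 0) = 0, max(44.05, 0) = 44.05
Node u (S = 119.3): V_u = e^(−0.01)·[0.4135·0.0000 + 0.5865·0.0000] = 0.0000
Node d (S = 53.63): V_d = e^(−0.01)·[0.4135·0.0000 + 0.5865·44.0537] = 25.5784
Node 0 (S = 80): V_0 = e^(−0.01)·[0.4135·0.0000 + 0.5865·25.5784] = 14.8513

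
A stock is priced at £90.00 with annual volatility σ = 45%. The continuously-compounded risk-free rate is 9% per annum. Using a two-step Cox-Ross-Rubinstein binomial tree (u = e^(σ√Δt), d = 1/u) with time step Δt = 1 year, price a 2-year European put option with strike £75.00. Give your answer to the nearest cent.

CRR parameters: u = e^(σ√Δt) = e^(0.45·√1) = 1.5683, d = 1/u = 0.6376
Per-period rate: rΔt = 0.09·1 = 0.09, so R = e^0.09 = 1.0942
Risk-neutral probability p = (e^0.09 − 0.6376)/(1.5683 − 0.6376) = 0.4565/0.9307 = 0.4905
Terminal stock prices: S_uu = 221.4, S_ud = 90, S_dd = 36.59
Terminal payoffs (K − S): max(-146.4, 0) = 0, max(-15, 0) = 0, max(38.41, 0) = 38.41
Node u (S = 141.1): V_u = e^(−0.09)·[0.4905·0.0000 + 0.5095·0.0000] = 0.0000
Node d (S = 57.39): V_d = e^(−0.09)·[0.4905·0.0000 + 0.5095·38.4087] = 17.8832
Node 0 (S = 90): V_0 = e^(−0.09)·[0.4905·0.0000 + 0.5095·17.8832] = 8.3265

£8.33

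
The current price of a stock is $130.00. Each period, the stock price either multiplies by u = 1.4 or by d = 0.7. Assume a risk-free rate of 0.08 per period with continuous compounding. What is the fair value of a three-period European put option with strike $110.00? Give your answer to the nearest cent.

Risk-neutral probability p = (e^0.08 − 0.7)/(1.4 − 0.7) = 0.3833/0.7000 = 0.5476
Terminal stock prices: S_uuu = 356.7, S_uud = 178.4, S_udd = 89.18, S_ddd = 44.59
Terminal payoffs (K − S): max(-246.7, 0) = 0, max(-68.36, 0) = 0, max(20.82, 0) = 20.82, max(65.41, 0) = 65.41
Node uu (S = 254.8): V_uu = e^(−0.08)·[0.5476·0.0000 + 0.4524·0.0000] = 0.0000
Node ud (S = 127.4): V_ud = e^(−0.08)·[0.5476·0.0000 + 0.4524·20.8200] = 8.6957
Node dd (S = 63.7): V_dd = e^(−0.08)·[0.5476·20.8200 + 0.4524·65.4100] = 37.8428
Node u (S = 182): V_u = e^(−0.08)·[0.5476·0.0000 + 0.4524·8.6957] = 3.6319
Node d (S = 91): V_d = e^(−0.08)·[0.5476·8.6957 + 0.4524·37.8428] = 20.2008
Node 0 (S = 130): V_0 = e^(−0.08)·[0.5476·3.6319 + 0.4524·20.2008] = 10.2728

$10.27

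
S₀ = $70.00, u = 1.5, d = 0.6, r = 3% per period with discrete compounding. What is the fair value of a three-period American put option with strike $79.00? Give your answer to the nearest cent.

$23.67

Risk-neutral probability p = (1 + 0.03 − 0.6)/(1.5 − 0.6) = 0.4300/0.9000 = 0.4778
Terminal stock prices: S_uuu = 236.2, S_uud = 94.5, S_udd = 37.8, S_ddd = 15.12
Terminal payoffs (K − S): max(-157.2, 0) = 0, max(-15.5, 0) = 0, max(41.2, 0) = 41.2, max(63.88, 0) = 63.88
Node uu (S = 157.5): continuation = 1/1.03·[0.4778·0.0000 + 0.5222·0.0000] = 0.0000; exercise value = 0.0000 ≤ continuation, so V_uu = 0.0000
Node ud (S = 63): continuation = 1/1.03·[0.4778·0.0000 + 0.5222·41.2000] = 20.8889; exercise value = 16.0000 ≤ continuation, so V_ud = 20.8889
Node dd (S = 25.2): continuation = 1/1.03·[0.4778·41.2000 + 0.5222·63.8800] = 51.4990; exercise value = 53.8000 > continuation, so V_dd = 53.8000 (exercise)
Node u (S = 105): continuation = 1/1.03·[0.4778·0.0000 + 0.5222·20.8889] = 10.5909; exercise value = 0.0000 ≤ continuation, so V_u = 10.5909
Node d (S = 42): continuation = 1/1.03·[0.4778·20.8889 + 0.5222·53.8000] = 36.9668; exercise value = 37.0000 > continuation, so V_d = 37.0000 (exercise)
Node 0 (S = 70): continuation = 1/1.03·[0.4778·10.5909 + 0.5222·37.0000] = 23.6722; exercise value = 9.0000 ≤ continuation, so V_0 = 23.6722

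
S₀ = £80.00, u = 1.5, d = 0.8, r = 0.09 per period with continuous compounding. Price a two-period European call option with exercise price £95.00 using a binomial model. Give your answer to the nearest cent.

Risk-neutral probability p = (e^0.09 − 0.8)/(1.5 − 0.8) = 0.2942/0.7000 = 0.4202
Terminal stock prices: S_uu = 180, S_ud = 96, S_dd = 51.2
Terminal payoffs (S − K): max(85, 0) = 85, max(1, 0) = 1, max(-43.8, 0) = 0
Node u (S = 120): V_u = e^(−0.09)·[0.4202·85.0000 + 0.5798·1.0000] = 33.1765
Node d (S = 64): V_d = e^(−0.09)·[0.4202·1.0000 + 0.5798·0.0000] = 0.3841
Node 0 (S = 80): V_0 = e^(−0.09)·[0.4202·33.1765 + 0.5798·0.3841] = 12.9459

£12.95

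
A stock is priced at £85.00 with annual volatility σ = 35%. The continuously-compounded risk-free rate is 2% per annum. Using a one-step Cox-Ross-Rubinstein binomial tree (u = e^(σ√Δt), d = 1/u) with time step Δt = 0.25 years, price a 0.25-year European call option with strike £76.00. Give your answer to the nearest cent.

£11.83

CRR parameters: u = e^(σ√Δt) = e^(0.35·√0.25) = 1.1912, d = 1/u = 0.8395
Per-period rate: rΔt = 0.02·0.25 = 0.005, so R = e^0.005 = 1.0050
Risk-neutral probability p = (e^0.005 − 0.8395)/(1.1912 − 0.8395) = 0.1656/0.3518 = 0.4706
Terminal stock prices: S_u = 101.3, S_d = 71.35
Terminal payoffs (S − K): max(25.26, 0) = 25.26, max(-4.646, 0) = 0
Node 0 (S = 85): V_0 = e^(−0.005)·[0.4706·25.2559 + 0.5294·0.0000] = 11.8264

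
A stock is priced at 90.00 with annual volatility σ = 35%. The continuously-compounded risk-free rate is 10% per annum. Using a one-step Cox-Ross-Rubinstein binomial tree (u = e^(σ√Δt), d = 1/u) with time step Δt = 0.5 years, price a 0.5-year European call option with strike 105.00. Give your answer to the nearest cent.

5.29

CRR parameters: u = e^(σ√Δt) = e^(0.35·√0.5) = 1.2808, d = 1/u = 0.7808
Per-period rate: rΔt = 0.1·0.5 = 0.05, so R = e^0.05 = 1.0513
Risk-neutral probability p = (e^0.05 − 0.7808)/(1.2808 − 0.7808) = 0.2705/0.5000 = 0.5410
Terminal stock prices: S_u = 115.3, S_d = 70.27
Terminal payoffs (S − K): max(10.27, 0) = 10.27, max(-34.73, 0) = 0
Node 0 (S = 90): V_0 = e^(−0.05)·[0.5410·10.2723 + 0.4590·0.0000] = 5.2860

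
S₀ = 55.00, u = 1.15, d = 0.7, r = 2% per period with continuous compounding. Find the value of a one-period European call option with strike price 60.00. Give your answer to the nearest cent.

2.27

Risk-neutral probability p = (e^0.02 − 0.7)/(1.15 − 0.7) = 0.3202/0.4500 = 0.7116
Terminal stock prices: S_u = 63.25, S_d = 38.5
Terminal payoffs (S − K): max(3.25, 0) = 3.25, max(-21.5, 0) = 0
Node 0 (S = 55): V_0 = e^(−0.02)·[0.7116·3.2500 + 0.2884·0.0000] = 2.2668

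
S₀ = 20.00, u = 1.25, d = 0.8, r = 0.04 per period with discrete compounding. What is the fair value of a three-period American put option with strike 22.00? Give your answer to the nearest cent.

Risk-neutral probability p = (1 + 0.04 − 0.8)/(1.25 − 0.8) = 0.2400/0.4500 = 0.5333
Terminal stock prices: S_uuu = 39.06, S_uud = 25, S_udd = 16, S_ddd = 10.24
Terminal payoffs (K − S): max(-17.06, 0) = 0, max(-3, 0) = 0, max(6, 0) = 6, max(11.76, 0) = 11.76
Node uu (S = 31.25): continuation = 1/1.04·[0.5333·0.0000 + 0.4667·0.0000] = 0.0000; exercise value = 0.0000 ≤ continuation, so V_uu = 0.0000
Node ud (S = 20): continuation = 1/1.04·[0.5333·0.0000 + 0.4667·6.0000] = 2.6923; exercise value = 2.0000 ≤ continuation, so V_ud = 2.6923
Node dd (S = 12.8): continuation = 1/1.04·[0.5333·6.0000 + 0.4667·11.7600] = 8.3538; exercise value = 9.2000 > continuation, so V_dd = 9.2000 (exercise)
Node u (S = 25): continuation = 1/1.04·[0.5333·0.0000 + 0.4667·2.6923] = 1.2081; exercise value = 0.0000 ≤ continuation, so V_u = 1.2081
Node d (S = 16): continuation = 1/1.04·[0.5333·2.6923 + 0.4667·9.2000] = 5.5089; exercise value = 6.0000 > continuation, so V_d = 6.0000 (exercise)
Node 0 (S = 20): continuation = 1/1.04·[0.5333·1.2081 + 0.4667·6.0000] = 3.3118; exercise value = 2.0000 ≤ continuation, so V_0 = 3.3118

3.31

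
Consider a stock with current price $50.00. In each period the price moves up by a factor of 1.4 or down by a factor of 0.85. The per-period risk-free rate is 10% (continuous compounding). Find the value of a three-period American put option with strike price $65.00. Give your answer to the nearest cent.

Risk-neutral probability p = (e^0.1 − 0.85)/(1.4 − 0.85) = 0.2552/0.5500 = 0.4639
Terminal stock prices: S_uuu = 137.2, S_uud = 83.3, S_udd = 50.57, S_ddd = 30.71
Terminal payoffs (K − S): max(-72.2, 0) = 0, max(-18.3, 0) = 0, max(14.43, 0) = 14.43, max(34.29, 0) = 34.29
Node uu (S = 98): continuation = e^(−0.1)·[0.4639·0.0000 + 0.5361·0.0000] = 0.0000; exercise value = 0.0000 ≤ continuation, so V_uu = 0.0000
Node ud (S = 59.5): continuation = e^(−0.1)·[0.4639·0.0000 + 0.5361·14.4250] = 6.9967; exercise value = 5.5000 ≤ continuation, so V_ud = 6.9967
Node dd (S = 36.12): continuation = e^(−0.1)·[0.4639·14.4250 + 0.5361·34.2938] = 22.6894; exercise value = 28.8750 > continuation, so V_dd = 28.8750 (exercise)
Node u (S = 70): continuation = e^(−0.1)·[0.4639·0.0000 + 0.5361·6.9967] = 3.3937; exercise value = 0.0000 ≤ continuation, so V_u = 3.3937
Node d (S = 42.5): continuation = e^(−0.1)·[0.4639·6.9967 + 0.5361·28.8750] = 16.9427; exercise value = 22.5000 > continuation, so V_d = 22.5000 (exercise)
Node 0 (S = 50): continuation = e^(−0.1)·[0.4639·3.3937 + 0.5361·22.5000] = 12.3381; exercise value = 15.0000 > continuation, so V_0 = 15.0000 (exercise)

$15.00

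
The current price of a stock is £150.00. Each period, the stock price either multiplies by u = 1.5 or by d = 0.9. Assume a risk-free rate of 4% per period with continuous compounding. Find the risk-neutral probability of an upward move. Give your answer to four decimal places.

Risk-neutral probability p = (e^0.04 − 0.9)/(1.5 − 0.9) = 0.1408/0.6000 = 0.2347

p = 0.2347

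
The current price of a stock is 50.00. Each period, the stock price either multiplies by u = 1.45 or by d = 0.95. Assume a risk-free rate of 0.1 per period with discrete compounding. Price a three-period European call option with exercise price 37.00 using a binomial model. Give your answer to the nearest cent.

Risk-neutral probability p = (1 + 0.1 − 0.95)/(1.45 − 0.95) = 0.1500/0.5000 = 0.3000
Terminal stock prices: S_uuu = 152.4, S_uud = 99.87, S_udd = 65.43, S_ddd = 42.87
Terminal payoffs (S − K): max(115.4, 0) = 115.4, max(62.87, 0) = 62.87, max(28.43, 0) = 28.43, max(5.869, 0) = 5.869
Node uu (S = 105.1): V_uu = 1/1.1·[0.3000·115.4313 + 0.7000·62.8687] = 71.4886
Node ud (S = 68.88): V_ud = 1/1.1·[0.3000·62.8687 + 0.7000·28.4312] = 35.2386
Node dd (S = 45.12): V_dd = 1/1.1·[0.3000·28.4312 + 0.7000·5.8687] = 11.4886
Node u (S = 72.5): V_u = 1/1.1·[0.3000·71.4886 + 0.7000·35.2386] = 41.9215
Node d (S = 47.5): V_d = 1/1.1·[0.3000·35.2386 + 0.7000·11.4886] = 16.9215
Node 0 (S = 50): V_0 = 1/1.1·[0.3000·41.9215 + 0.7000·16.9215] = 22.2014

22.20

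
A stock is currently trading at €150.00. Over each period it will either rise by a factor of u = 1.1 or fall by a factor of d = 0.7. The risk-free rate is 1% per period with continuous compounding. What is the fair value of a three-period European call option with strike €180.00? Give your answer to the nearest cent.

Risk-neutral probability p = (e^0.01 − 0.7)/(1.1 − 0.7) = 0.3101/0.4000 = 0.7751
Terminal stock prices: S_uuu = 199.7, S_uud = 127.1, S_udd = 80.85, S_ddd = 51.45
Terminal payoffs (S − K): max(19.65, 0) = 19.65, max(-52.95, 0) = 0, max(-99.15, 0) = 0, max(-128.6, 0) = 0
Node uu (S = 181.5): V_uu = e^(−0.01)·[0.7751·19.6500 + 0.2249·0.0000] = 15.0797
Node ud (S = 115.5): V_ud = e^(−0.01)·[0.7751·0.0000 + 0.2249·0.0000] = 0.0000
Node dd (S = 73.5): V_dd = e^(−0.01)·[0.7751·0.0000 + 0.2249·0.0000] = 0.0000
Node u (S = 165): V_u = e^(−0.01)·[0.7751·15.0797 + 0.2249·0.0000] = 11.5723
Node d (S = 105): V_d = e^(−0.01)·[0.7751·0.0000 + 0.2249·0.0000] = 0.0000
Node 0 (S = 150): V_0 = e^(−0.01)·[0.7751·11.5723 + 0.2249·0.0000] = 8.8808

€8.88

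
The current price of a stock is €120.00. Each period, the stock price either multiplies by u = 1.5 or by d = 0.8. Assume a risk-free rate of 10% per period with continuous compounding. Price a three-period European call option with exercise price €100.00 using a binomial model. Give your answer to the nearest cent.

Risk-neutral probability p = (e^0.1 − 0.8)/(1.5 − 0.8) = 0.3052/0.7000 = 0.4360
Terminal stock prices: S_uuu = 405, S_uud = 216, S_udd = 115.2, S_ddd = 61.44
Terminal payoffs (S − K): max(305, 0) = 305, max(116, 0) = 116, max(15.2, 0) = 15.2, max(-38.56, 0) = 0
Node uu (S = 270): V_uu = e^(−0.1)·[0.4360·305.0000 + 0.5640·116.0000] = 179.5163
Node ud (S = 144): V_ud = e^(−0.1)·[0.4360·116.0000 + 0.5640·15.2000] = 53.5163
Node dd (S = 76.8): V_dd = e^(−0.1)·[0.4360·15.2000 + 0.5640·0.0000] = 5.9960
Node u (S = 180): V_u = e^(−0.1)·[0.4360·179.5163 + 0.5640·53.5163] = 98.1269
Node d (S = 96): V_d = e^(−0.1)·[0.4360·53.5163 + 0.5640·5.9960] = 24.1708
Node 0 (S = 120): V_0 = e^(−0.1)·[0.4360·98.1269 + 0.5640·24.1708] = 51.0442

€51.04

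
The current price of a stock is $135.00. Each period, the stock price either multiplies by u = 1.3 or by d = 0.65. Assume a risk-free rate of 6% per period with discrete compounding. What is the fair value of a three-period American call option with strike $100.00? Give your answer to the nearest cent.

Risk-neutral probability p = (1 + 0.06 − 0.65)/(1.3 − 0.65) = 0.4100/0.6500 = 0.6308
Terminal stock prices: S_uuu = 296.6, S_uud = 148.3, S_udd = 74.15, S_ddd = 37.07
Terminal payoffs (S − K): max(196.6, 0) = 196.6, max(48.3, 0) = 48.3, max(-25.85, 0) = 0, max(-62.93, 0) = 0
Node uu (S = 228.2): continuation = 1/1.06·[0.6308·196.5950 + 0.3692·48.2975] = 133.8104; exercise value = 128.1500 ≤ continuation, so V_uu = 133.8104
Node ud (S = 114.1): continuation = 1/1.06·[0.6308·48.2975 + 0.3692·0.0000] = 28.7402; exercise value = 14.0750 ≤ continuation, so V_ud = 28.7402
Node dd (S = 57.04): continuation = 1/1.06·[0.6308·0.0000 + 0.3692·0.0000] = 0.0000; exercise value = 0.0000 ≤ continuation, so V_dd = 0.0000
Node u (S = 175.5): continuation = 1/1.06·[0.6308·133.8104 + 0.3692·28.7402] = 89.6370; exercise value = 75.5000 ≤ continuation, so V_u = 89.6370
Node d (S = 87.75): continuation = 1/1.06·[0.6308·28.7402 + 0.3692·0.0000] = 17.1023; exercise value = 0.0000 ≤ continuation, so V_d = 17.1023
Node 0 (S = 135): continuation = 1/1.06·[0.6308·89.6370 + 0.3692·17.1023] = 59.2971; exercise value = 35.0000 ≤ continuation, so V_0 = 59.2971

$59.30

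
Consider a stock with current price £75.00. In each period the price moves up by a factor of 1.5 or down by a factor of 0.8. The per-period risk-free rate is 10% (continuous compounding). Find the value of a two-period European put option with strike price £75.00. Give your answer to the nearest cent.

£7.03

Risk-neutral probability p = (e^0.1 − 0.8)/(1.5 − 0.8) = 0.3052/0.7000 = 0.4360
Terminal stock prices: S_uu = 168.8, S_ud = 90, S_dd = 48
Terminal payoffs (K − S): max(-93.75, 0) = 0, max(-15, 0) = 0, max(27, 0) = 27
Node u (S = 112.5): V_u = e^(−0.1)·[0.4360·0.0000 + 0.5640·0.0000] = 0.0000
Node d (S = 60): V_d = e^(−0.1)·[0.4360·0.0000 + 0.5640·27.0000] = 13.7799
Node 0 (S = 75): V_0 = e^(−0.1)·[0.4360·0.0000 + 0.5640·13.7799] = 7.0328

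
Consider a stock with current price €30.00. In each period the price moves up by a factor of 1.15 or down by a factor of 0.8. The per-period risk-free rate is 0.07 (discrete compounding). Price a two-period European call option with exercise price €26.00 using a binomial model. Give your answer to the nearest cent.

Risk-neutral probability p = (1 + 0.07 − 0.8)/(1.15 − 0.8) = 0.2700/0.3500 = 0.7714
Terminal stock prices: S_uu = 39.67, S_ud = 27.6, S_dd = 19.2
Terminal payoffs (S − K): max(13.67, 0) = 13.67, max(1.6, 0) = 1.6, max(-6.8, 0) = 0
Node u (S = 34.5): V_u = 1/1.07·[0.7714·13.6750 + 0.2286·1.6000] = 10.2009
Node d (S = 24): V_d = 1/1.07·[0.7714·1.6000 + 0.2286·0.0000] = 1.1535
Node 0 (S = 30): V_0 = 1/1.07·[0.7714·10.2009 + 0.2286·1.1535] = 7.6009

€7.60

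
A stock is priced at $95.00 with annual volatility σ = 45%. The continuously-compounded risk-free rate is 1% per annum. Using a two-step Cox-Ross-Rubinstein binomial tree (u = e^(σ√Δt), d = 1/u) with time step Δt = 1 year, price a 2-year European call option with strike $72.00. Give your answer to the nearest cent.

CRR parameters: u = e^(σ√Δt) = e^(0.45·√1) = 1.5683, d = 1/u = 0.6376
Per-period rate: rΔt = 0.01·1 = 0.01, so R = e^0.01 = 1.0101
Risk-neutral probability p = (e^0.01 − 0.6376)/(1.5683 − 0.6376) = 0.3724/0.9307 = 0.4002
Terminal stock prices: S_uu = 233.7, S_ud = 95, S_dd = 38.62
Terminal payoffs (S − K): max(161.7, 0) = 161.7, max(23, 0) = 23, max(-33.38, 0) = 0
Node u (S = 149): V_u = e^(−0.01)·[0.4002·161.6623 + 0.5998·23.0000] = 77.7061
Node d (S = 60.57): V_d = e^(−0.01)·[0.4002·23.0000 + 0.5998·0.0000] = 9.1121
Node 0 (S = 95): V_0 = e^(−0.01)·[0.4002·77.7061 + 0.5998·9.1121] = 36.1968

$36.20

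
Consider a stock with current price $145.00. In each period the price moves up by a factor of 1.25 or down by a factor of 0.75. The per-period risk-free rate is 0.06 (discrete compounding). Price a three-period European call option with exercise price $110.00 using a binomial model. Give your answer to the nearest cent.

$56.71

Risk-neutral probability p = (1 + 0.06 − 0.75)/(1.25 − 0.75) = 0.3100/0.5000 = 0.6200
Terminal stock prices: S_uuu = 283.2, S_uud = 169.9, S_udd = 102, S_ddd = 61.17
Terminal payoffs (S − K): max(173.2, 0) = 173.2, max(59.92, 0) = 59.92, max(-8.047, 0) = 0, max(-48.83, 0) = 0
Node uu (S = 226.6): V_uu = 1/1.06·[0.6200·173.2031 + 0.3800·59.9219] = 122.7889
Node ud (S = 135.9): V_ud = 1/1.06·[0.6200·59.9219 + 0.3800·0.0000] = 35.0486
Node dd (S = 81.56): V_dd = 1/1.06·[0.6200·0.0000 + 0.3800·0.0000] = 0.0000
Node u (S = 181.2): V_u = 1/1.06·[0.6200·122.7889 + 0.3800·35.0486] = 84.3845
Node d (S = 108.8): V_d = 1/1.06·[0.6200·35.0486 + 0.3800·0.0000] = 20.5002
Node 0 (S = 145): V_0 = 1/1.06·[0.6200·84.3845 + 0.3800·20.5002] = 56.7061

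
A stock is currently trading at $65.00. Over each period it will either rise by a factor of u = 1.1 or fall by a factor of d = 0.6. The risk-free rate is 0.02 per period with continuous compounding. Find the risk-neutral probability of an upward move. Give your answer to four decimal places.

p = 0.8404

Risk-neutral probability p = (e^0.02 − 0.6)/(1.1 − 0.6) = 0.4202/0.5000 = 0.8404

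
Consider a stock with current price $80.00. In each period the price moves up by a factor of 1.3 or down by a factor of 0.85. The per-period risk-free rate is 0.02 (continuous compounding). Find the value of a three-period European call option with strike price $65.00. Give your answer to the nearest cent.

Risk-neutral probability p = (e^0.02 − 0.85)/(1.3 − 0.85) = 0.1702/0.4500 = 0.3782
Terminal stock prices: S_uuu = 175.8, S_uud = 114.9, S_udd = 75.14, S_ddd = 49.13
Terminal payoffs (S − K): max(110.8, 0) = 110.8, max(49.92, 0) = 49.92, max(10.14, 0) = 10.14, max(-15.87, 0) = 0
Node uu (S = 135.2): V_uu = e^(−0.02)·[0.3782·110.7600 + 0.6218·49.9200] = 71.4871
Node ud (S = 88.4): V_ud = e^(−0.02)·[0.3782·49.9200 + 0.6218·10.1400] = 24.6871
Node dd (S = 57.8): V_dd = e^(−0.02)·[0.3782·10.1400 + 0.6218·0.0000] = 3.7593
Node u (S = 104): V_u = e^(−0.02)·[0.3782·71.4871 + 0.6218·24.6871] = 41.5487
Node d (S = 68): V_d = e^(−0.02)·[0.3782·24.6871 + 0.6218·3.7593] = 11.4435
Node 0 (S = 80): V_0 = e^(−0.02)·[0.3782·41.5487 + 0.6218·11.4435] = 22.3780

$22.38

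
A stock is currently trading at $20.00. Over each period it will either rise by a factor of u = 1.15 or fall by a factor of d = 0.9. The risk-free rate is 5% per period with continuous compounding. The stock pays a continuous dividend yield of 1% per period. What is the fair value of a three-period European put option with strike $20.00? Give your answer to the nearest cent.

$0.77

Per-period risk-free factor R = e^0.05 = 1.0513; dividend-adjusted growth = e^(0.05−0.01) = 1.0408.
Risk-neutral probability p = (1.0408 − 0.9)/(1.15 − 0.9) = 0.1408/0.2500 = 0.5632
Terminal stock prices: S_uuu = 30.42, S_uud = 23.8, S_udd = 18.63, S_ddd = 14.58
Terminal payoffs (K − S): max(-10.42, 0) = 0, max(-3.805, 0) = 0, max(1.37, 0) = 1.37, max(5.42, 0) = 5.42
Node uu (S = 26.45): V_uu = e^(−0.05)·[0.5632·0.0000 + 0.4368·0.0000] = 0.0000
Node ud (S = 20.7): V_ud = e^(−0.05)·[0.5632·0.0000 + 0.4368·1.3700] = 0.5692
Node dd (S = 16.2): V_dd = e^(−0.05)·[0.5632·1.3700 + 0.4368·5.4200] = 2.9858
Node u (S = 23): V_u = e^(−0.05)·[0.5632·0.0000 + 0.4368·0.5692] = 0.2365
Node d (S = 18): V_d = e^(−0.05)·[0.5632·0.5692 + 0.4368·2.9858] = 1.5454
Node 0 (S = 20): V_0 = e^(−0.05)·[0.5632·0.2365 + 0.4368·1.5454] = 0.7687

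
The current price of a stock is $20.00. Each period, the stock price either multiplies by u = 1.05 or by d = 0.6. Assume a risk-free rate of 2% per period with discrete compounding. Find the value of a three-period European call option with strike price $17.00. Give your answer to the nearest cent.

Risk-neutral probability p = (1 + 0.02 − 0.6)/(1.05 − 0.6) = 0.4200/0.4500 = 0.9333
Terminal stock prices: S_uuu = 23.15, S_uud = 13.23, S_udd = 7.56, S_ddd = 4.32
Terminal payoffs (S − K): max(6.153, 0) = 6.153, max(-3.77, 0) = 0, max(-9.44, 0) = 0, max(-12.68, 0) = 0
Node uu (S = 22.05): V_uu = 1/1.02·[0.9333·6.1525 + 0.0667·0.0000] = 5.6297
Node ud (S = 12.6): V_ud = 1/1.02·[0.9333·0.0000 + 0.0667·0.0000] = 0.0000
Node dd (S = 7.2): V_dd = 1/1.02·[0.9333·0.0000 + 0.0667·0.0000] = 0.0000
Node u (S = 21): V_u = 1/1.02·[0.9333·5.6297 + 0.0667·0.0000] = 5.1514
Node d (S = 12): V_d = 1/1.02·[0.9333·0.0000 + 0.0667·0.0000] = 0.0000
Node 0 (S = 20): V_0 = 1/1.02·[0.9333·5.1514 + 0.0667·0.0000] = 4.7137

$4.71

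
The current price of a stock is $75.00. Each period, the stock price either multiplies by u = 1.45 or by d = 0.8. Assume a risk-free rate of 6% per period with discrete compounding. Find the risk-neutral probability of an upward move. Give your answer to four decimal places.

Risk-neutral probability p = (1 + 0.06 − 0.8)/(1.45 − 0.8) = 0.2600/0.6500 = 0.4000

p = 0.4000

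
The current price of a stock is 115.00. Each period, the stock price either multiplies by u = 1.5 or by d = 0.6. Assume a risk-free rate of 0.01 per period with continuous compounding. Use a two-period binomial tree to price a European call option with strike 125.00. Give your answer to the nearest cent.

Risk-neutral probability p = (e^0.01 − 0.6)/(1.5 − 0.6) = 0.4101/0.9000 = 0.4556
Terminal stock prices: S_uu = 258.8, S_ud = 103.5, S_dd = 41.4
Terminal payoffs (S − K): max(133.8, 0) = 133.8, max(-21.5, 0) = 0, max(-83.6, 0) = 0
Node u (S = 172.5): V_u = e^(−0.01)·[0.4556·133.7500 + 0.5444·0.0000] = 60.3317
Node d (S = 69): V_d = e^(−0.01)·[0.4556·0.0000 + 0.5444·0.0000] = 0.0000
Node 0 (S = 115): V_0 = e^(−0.01)·[0.4556·60.3317 + 0.5444·0.0000] = 27.2143

27.21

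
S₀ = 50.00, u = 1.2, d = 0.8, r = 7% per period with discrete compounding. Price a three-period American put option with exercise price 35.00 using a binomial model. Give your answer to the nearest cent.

Risk-neutral probability p = (1 + 0.07 − 0.8)/(1.2 − 0.8) = 0.2700/0.4000 = 0.6750
Terminal stock prices: S_uuu = 86.4, S_uud = 57.6, S_udd = 38.4, S_ddd = 25.6
Terminal payoffs (K − S): max(-51.4, 0) = 0, max(-22.6, 0) = 0, max(-3.4, 0) = 0, max(9.4, 0) = 9.4
Node uu (S = 72): continuation = 1/1.07·[0.6750·0.0000 + 0.3250·0.0000] = 0.0000; exercise value = 0.0000 ≤ continuation, so V_uu = 0.0000
Node ud (S = 48): continuation = 1/1.07·[0.6750·0.0000 + 0.3250·0.0000] = 0.0000; exercise value = 0.0000 ≤ continuation, so V_ud = 0.0000
Node dd (S = 32): continuation = 1/1.07·[0.6750·0.0000 + 0.3250·9.4000] = 2.8551; exercise value = 3.0000 > continuation, so V_dd = 3.0000 (exercise)
Node u (S = 60): continuation = 1/1.07·[0.6750·0.0000 + 0.3250·0.0000] = 0.0000; exercise value = 0.0000 ≤ continuation, so V_u = 0.0000
Node d (S = 40): continuation = 1/1.07·[0.6750·0.0000 + 0.3250·3.0000] = 0.9112; exercise value = 0.0000 ≤ continuation, so V_d = 0.9112
Node 0 (S = 50): continuation = 1/1.07·[0.6750·0.0000 + 0.3250·0.9112] = 0.2768; exercise value = 0.0000 ≤ continuation, so V_0 = 0.2768

0.28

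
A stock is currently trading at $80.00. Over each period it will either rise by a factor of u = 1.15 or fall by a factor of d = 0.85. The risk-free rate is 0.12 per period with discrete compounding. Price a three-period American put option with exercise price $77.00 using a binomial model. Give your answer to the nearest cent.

Risk-neutral probability p = (1 + 0.12 − 0.85)/(1.15 − 0.85) = 0.2700/0.3000 = 0.9000
Terminal stock prices: S_uuu = 121.7, S_uud = 89.93, S_udd = 66.47, S_ddd = 49.13
Terminal payoffs (K − S): max(-44.67, 0) = 0, max(-12.93, 0) = 0, max(10.53, 0) = 10.53, max(27.87, 0) = 27.87
Node uu (S = 105.8): continuation = 1/1.12·[0.9000·0.0000 + 0.1000·0.0000] = 0.0000; exercise value = 0.0000 ≤ continuation, so V_uu = 0.0000
Node ud (S = 78.2): continuation = 1/1.12·[0.9000·0.0000 + 0.1000·10.5300] = 0.9402; exercise value = 0.0000 ≤ continuation, so V_ud = 0.9402
Node dd (S = 57.8): continuation = 1/1.12·[0.9000·10.5300 + 0.1000·27.8700] = 10.9500; exercise value = 19.2000 > continuation, so V_dd = 19.2000 (exercise)
Node u (S = 92): continuation = 1/1.12·[0.9000·0.0000 + 0.1000·0.9402] = 0.0839; exercise value = 0.0000 ≤ continuation, so V_u = 0.0839
Node d (S = 68): continuation = 1/1.12·[0.9000·0.9402 + 0.1000·19.2000] = 2.4698; exercise value = 9.0000 > continuation, so V_d = 9.0000 (exercise)
Node 0 (S = 80): continuation = 1/1.12·[0.9000·0.0839 + 0.1000·9.0000] = 0.8710; exercise value = 0.0000 ≤ continuation, so V_0 = 0.8710

$0.87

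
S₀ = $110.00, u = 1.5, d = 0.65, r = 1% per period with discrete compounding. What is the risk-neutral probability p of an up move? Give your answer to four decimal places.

Risk-neutral probability p = (1 + 0.01 − 0.65)/(1.5 − 0.65) = 0.3600/0.8500 = 0.4235

p = 0.4235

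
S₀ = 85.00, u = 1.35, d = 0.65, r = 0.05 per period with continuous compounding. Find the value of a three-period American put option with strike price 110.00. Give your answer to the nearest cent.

Risk-neutral probability p = (e^0.05 − 0.65)/(1.35 − 0.65) = 0.4013/0.7000 = 0.5732
Terminal stock prices: S_uuu = 209.1, S_uud = 100.7, S_udd = 48.48, S_ddd = 23.34
Terminal payoffs (K − S): max(-99.13, 0) = 0, max(9.307, 0) = 9.307, max(61.52, 0) = 61.52, max(86.66, 0) = 86.66
Node uu (S = 154.9): continuation = e^(−0.05)·[0.5732·0.0000 + 0.4268·9.3069] = 3.7781; exercise value = 0.0000 ≤ continuation, so V_uu = 3.7781
Node ud (S = 74.59): continuation = e^(−0.05)·[0.5732·9.3069 + 0.4268·61.5181] = 30.0477; exercise value = 35.4125 > continuation, so V_ud = 35.4125 (exercise)
Node dd (S = 35.91): continuation = e^(−0.05)·[0.5732·61.5181 + 0.4268·86.6569] = 68.7227; exercise value = 74.0875 > continuation, so V_dd = 74.0875 (exercise)
Node u (S = 114.8): continuation = e^(−0.05)·[0.5732·3.7781 + 0.4268·35.4125] = 16.4356; exercise value = 0.0000 ≤ continuation, so V_u = 16.4356
Node d (S = 55.25): continuation = e^(−0.05)·[0.5732·35.4125 + 0.4268·74.0875] = 49.3852; exercise value = 54.7500 > continuation, so V_d = 54.7500 (exercise)
Node 0 (S = 85): continuation = e^(−0.05)·[0.5732·16.4356 + 0.4268·54.7500] = 31.1874; exercise value = 25.0000 ≤ continuation, so V_0 = 31.1874

31.19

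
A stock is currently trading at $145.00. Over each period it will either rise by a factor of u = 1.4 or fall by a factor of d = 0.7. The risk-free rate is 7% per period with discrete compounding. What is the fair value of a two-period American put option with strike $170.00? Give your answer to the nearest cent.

Risk-neutral probability p = (1 + 0.07 − 0.7)/(1.4 − 0.7) = 0.3700/0.7000 = 0.5286
Terminal stock prices: S_uu = 284.2, S_ud = 142.1, S_dd = 71.05
Terminal payoffs (K − S): max(-114.2, 0) = 0, max(27.9, 0) = 27.9, max(98.95, 0) = 98.95
Node u (S = 203): continuation = 1/1.07·[0.5286·0.0000 + 0.4714·27.9000] = 12.2924; exercise value = 0.0000 ≤ continuation, so V_u = 12.2924
Node d (S = 101.5): continuation = 1/1.07·[0.5286·27.9000 + 0.4714·98.9500] = 57.3785; exercise value = 68.5000 > continuation, so V_d = 68.5000 (exercise)
Node 0 (S = 145): continuation = 1/1.07·[0.5286·12.2924 + 0.4714·68.5000] = 36.2526; exercise value = 25.0000 ≤ continuation, so V_0 = 36.2526

$36.25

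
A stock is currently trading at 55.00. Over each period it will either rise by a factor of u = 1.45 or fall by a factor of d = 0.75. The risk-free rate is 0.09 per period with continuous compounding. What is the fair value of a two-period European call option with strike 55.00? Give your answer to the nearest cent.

Risk-neutral probability p = (e^0.09 − 0.75)/(1.45 − 0.75) = 0.3442/0.7000 = 0.4917
Terminal stock prices: S_uu = 115.6, S_ud = 59.81, S_dd = 30.94
Terminal payoffs (S − K): max(60.64, 0) = 60.64, max(4.812, 0) = 4.812, max(-24.06, 0) = 0
Node u (S = 79.75): V_u = e^(−0.09)·[0.4917·60.6375 + 0.5083·4.8125] = 29.4838
Node d (S = 41.25): V_d = e^(−0.09)·[0.4917·4.8125 + 0.5083·0.0000] = 2.1625
Node 0 (S = 55): V_0 = e^(−0.09)·[0.4917·29.4838 + 0.5083·2.1625] = 14.2535

14.25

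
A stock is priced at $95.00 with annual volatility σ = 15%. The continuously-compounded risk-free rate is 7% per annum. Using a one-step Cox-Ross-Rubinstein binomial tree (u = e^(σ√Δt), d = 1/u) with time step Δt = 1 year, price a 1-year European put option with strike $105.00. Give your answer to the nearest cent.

$6.43

CRR parameters: u = e^(σ√Δt) = e^(0.15·√1) = 1.1618, d = 1/u = 0.8607
Per-period rate: rΔt = 0.07·1 = 0.07, so R = e^0.07 = 1.0725
Risk-neutral probability p = (e^0.07 − 0.8607)/(1.1618 − 0.8607) = 0.2118/0.3011 = 0.7034
Terminal stock prices: S_u = 110.4, S_d = 81.77
Terminal payoffs (K − S): max(-5.374, 0) = 0, max(23.23, 0) = 23.23
Node 0 (S = 95): V_0 = e^(−0.07)·[0.7034·0.0000 + 0.2966·23.2327] = 6.4258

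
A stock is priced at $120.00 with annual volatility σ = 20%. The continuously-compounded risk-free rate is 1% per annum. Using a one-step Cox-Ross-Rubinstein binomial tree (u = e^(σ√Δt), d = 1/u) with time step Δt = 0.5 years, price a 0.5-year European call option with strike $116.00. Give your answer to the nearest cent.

$10.67

CRR parameters: u = e^(σ√Δt) = e^(0.2·√0.5) = 1.1519, d = 1/u = 0.8681
Per-period rate: rΔt = 0.01·0.5 = 0.005, so R = e^0.005 = 1.0050
Risk-neutral probability p = (e^0.005 − 0.8681)/(1.1519 − 0.8681) = 0.1369/0.2838 = 0.4824
Terminal stock prices: S_u = 138.2, S_d = 104.2
Terminal payoffs (S − K): max(22.23, 0) = 22.23, max(-11.83, 0) = 0
Node 0 (S = 120): V_0 = e^(−0.005)·[0.4824·22.2292 + 0.5176·0.0000] = 10.6691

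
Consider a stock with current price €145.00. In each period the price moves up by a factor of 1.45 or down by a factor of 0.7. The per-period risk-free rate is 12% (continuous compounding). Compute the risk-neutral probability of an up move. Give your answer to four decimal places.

Risk-neutral probability p = (e^0.12 − 0.7)/(1.45 − 0.7) = 0.4275/0.7500 = 0.5700

p = 0.5700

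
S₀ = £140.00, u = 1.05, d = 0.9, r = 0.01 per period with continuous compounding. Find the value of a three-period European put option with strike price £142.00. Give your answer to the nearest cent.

Risk-neutral probability p = (e^0.01 − 0.9)/(1.05 − 0.9) = 0.1101/0.1500 = 0.7337
Terminal stock prices: S_uuu = 162.1, S_uud = 138.9, S_udd = 119.1, S_ddd = 102.1
Terminal payoffs (K − S): max(-20.07, 0) = 0, max(3.085, 0) = 3.085, max(22.93, 0) = 22.93, max(39.94, 0) = 39.94
Node uu (S = 154.3): V_uu = e^(−0.01)·[0.7337·0.0000 + 0.2663·3.0850] = 0.8135
Node ud (S = 132.3): V_ud = e^(−0.01)·[0.7337·3.0850 + 0.2663·22.9300] = 8.2871
Node dd (S = 113.4): V_dd = e^(−0.01)·[0.7337·22.9300 + 0.2663·39.9400] = 27.1871
Node u (S = 147): V_u = e^(−0.01)·[0.7337·0.8135 + 0.2663·8.2871] = 2.7760
Node d (S = 126): V_d = e^(−0.01)·[0.7337·8.2871 + 0.2663·27.1871] = 13.1882
Node 0 (S = 140): V_0 = e^(−0.01)·[0.7337·2.7760 + 0.2663·13.1882] = 5.4939

£5.49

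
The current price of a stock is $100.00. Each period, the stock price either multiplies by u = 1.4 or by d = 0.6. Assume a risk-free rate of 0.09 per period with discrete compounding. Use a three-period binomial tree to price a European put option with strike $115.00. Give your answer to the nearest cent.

$17.96

Risk-neutral probability p = (1 + 0.09 − 0.6)/(1.4 − 0.6) = 0.4900/0.8000 = 0.6125
Terminal stock prices: S_uuu = 274.4, S_uud = 117.6, S_udd = 50.4, S_ddd = 21.6
Terminal payoffs (K − S): max(-159.4, 0) = 0, max(-2.6, 0) = 0, max(64.6, 0) = 64.6, max(93.4, 0) = 93.4
Node uu (S = 196): V_uu = 1/1.09·[0.6125·0.0000 + 0.3875·0.0000] = 0.0000
Node ud (S = 84): V_ud = 1/1.09·[0.6125·0.0000 + 0.3875·64.6000] = 22.9656
Node dd (S = 36): V_dd = 1/1.09·[0.6125·64.6000 + 0.3875·93.4000] = 69.5046
Node u (S = 140): V_u = 1/1.09·[0.6125·0.0000 + 0.3875·22.9656] = 8.1644
Node d (S = 60): V_d = 1/1.09·[0.6125·22.9656 + 0.3875·69.5046] = 37.6142
Node 0 (S = 100): V_0 = 1/1.09·[0.6125·8.1644 + 0.3875·37.6142] = 17.9598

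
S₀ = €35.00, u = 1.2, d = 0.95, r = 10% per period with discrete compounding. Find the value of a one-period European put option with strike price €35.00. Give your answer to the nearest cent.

Risk-neutral probability p = (1 + 0.1 − 0.95)/(1.2 − 0.95) = 0.1500/0.2500 = 0.6000
Terminal stock prices: S_u = 42, S_d = 33.25
Terminal payoffs (K − S): max(-7, 0) = 0, max(1.75, 0) = 1.75
Node 0 (S = 35): V_0 = 1/1.1·[0.6000·0.0000 + 0.4000·1.7500] = 0.6364

€0.64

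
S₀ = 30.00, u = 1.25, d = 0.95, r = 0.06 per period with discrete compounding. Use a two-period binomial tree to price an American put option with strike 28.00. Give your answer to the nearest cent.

0.33

Risk-neutral probability p = (1 + 0.06 − 0.95)/(1.25 − 0.95) = 0.1100/0.3000 = 0.3667
Terminal stock prices: S_uu = 46.88, S_ud = 35.62, S_dd = 27.07
Terminal payoffs (K − S): max(-18.88, 0) = 0, max(-7.625, 0) = 0, max(0.925, 0) = 0.925
Node u (S = 37.5): continuation = 1/1.06·[0.3667·0.0000 + 0.6333·0.0000] = 0.0000; exercise value = 0.0000 ≤ continuation, so V_u = 0.0000
Node d (S = 28.5): continuation = 1/1.06·[0.3667·0.0000 + 0.6333·0.9250] = 0.5527; exercise value = 0.0000 ≤ continuation, so V_d = 0.5527
Node 0 (S = 30): continuation = 1/1.06·[0.3667·0.0000 + 0.6333·0.5527] = 0.3302; exercise value = 0.0000 ≤ continuation, so V_0 = 0.3302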